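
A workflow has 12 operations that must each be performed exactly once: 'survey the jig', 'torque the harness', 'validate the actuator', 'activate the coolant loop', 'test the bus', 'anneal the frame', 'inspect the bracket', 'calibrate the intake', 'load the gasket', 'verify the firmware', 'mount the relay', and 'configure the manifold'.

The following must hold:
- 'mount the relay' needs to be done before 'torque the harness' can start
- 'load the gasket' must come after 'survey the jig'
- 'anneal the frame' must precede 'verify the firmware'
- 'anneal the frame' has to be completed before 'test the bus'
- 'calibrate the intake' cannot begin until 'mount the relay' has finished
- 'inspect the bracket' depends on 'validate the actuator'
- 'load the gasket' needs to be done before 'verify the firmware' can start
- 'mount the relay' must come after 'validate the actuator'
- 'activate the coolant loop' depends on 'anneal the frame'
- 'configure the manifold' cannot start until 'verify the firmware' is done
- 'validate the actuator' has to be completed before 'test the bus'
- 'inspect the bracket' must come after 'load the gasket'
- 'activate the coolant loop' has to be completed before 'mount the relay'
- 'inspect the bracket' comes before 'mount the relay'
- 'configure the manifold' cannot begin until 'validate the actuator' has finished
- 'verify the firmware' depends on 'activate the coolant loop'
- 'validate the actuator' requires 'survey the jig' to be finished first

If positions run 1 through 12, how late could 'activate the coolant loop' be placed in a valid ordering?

7

Following every chain forward from 'activate the coolant loop', the operations that must come later are 'torque the harness', 'calibrate the intake', 'verify the firmware', 'mount the relay', 'configure the manifold' — 5 of them.
So at least 5 operations follow 'activate the coolant loop', putting 'activate the coolant loop' no later than position 7. That position is achievable by scheduling everything else first.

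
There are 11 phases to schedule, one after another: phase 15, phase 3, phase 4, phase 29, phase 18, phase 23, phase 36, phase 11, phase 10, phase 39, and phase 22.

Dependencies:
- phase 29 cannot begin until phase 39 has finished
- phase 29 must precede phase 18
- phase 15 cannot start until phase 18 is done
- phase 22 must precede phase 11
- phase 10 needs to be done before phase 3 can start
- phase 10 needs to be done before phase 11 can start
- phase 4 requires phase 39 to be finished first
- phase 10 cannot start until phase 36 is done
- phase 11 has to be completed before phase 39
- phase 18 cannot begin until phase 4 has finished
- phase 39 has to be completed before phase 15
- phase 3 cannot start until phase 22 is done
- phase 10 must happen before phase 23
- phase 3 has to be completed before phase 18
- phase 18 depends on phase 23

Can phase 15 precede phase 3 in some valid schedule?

No

There is a dependency chain phase 3 → phase 18 → phase 15, so phase 15 always comes after phase 3.
Hence phase 15 can never be scheduled before phase 3.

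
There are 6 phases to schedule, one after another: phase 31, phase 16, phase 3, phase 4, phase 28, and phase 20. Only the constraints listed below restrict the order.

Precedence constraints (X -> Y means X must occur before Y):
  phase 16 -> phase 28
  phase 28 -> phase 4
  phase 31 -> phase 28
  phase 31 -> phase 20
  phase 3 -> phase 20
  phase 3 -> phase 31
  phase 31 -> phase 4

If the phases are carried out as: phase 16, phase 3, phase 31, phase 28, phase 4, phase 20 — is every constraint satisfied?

Yes

Checking each listed constraint against this order: for instance, phase 3 is in position 2 and phase 20 in position 6, so that constraint holds — and the remaining constraints check out the same way.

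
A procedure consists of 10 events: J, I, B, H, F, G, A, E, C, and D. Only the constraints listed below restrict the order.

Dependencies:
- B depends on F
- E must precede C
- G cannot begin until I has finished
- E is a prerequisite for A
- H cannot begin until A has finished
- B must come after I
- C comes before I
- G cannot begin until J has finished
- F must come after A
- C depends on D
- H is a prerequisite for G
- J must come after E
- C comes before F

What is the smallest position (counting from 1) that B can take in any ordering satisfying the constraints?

Every event that must precede B has to come before it. Tracing all chains that end at B, those events are: I, F, A, E, C, D — 6 in total.
So at minimum 6 events come before B, putting B no earlier than position 7. That position is achievable by scheduling exactly those predecessors first.

7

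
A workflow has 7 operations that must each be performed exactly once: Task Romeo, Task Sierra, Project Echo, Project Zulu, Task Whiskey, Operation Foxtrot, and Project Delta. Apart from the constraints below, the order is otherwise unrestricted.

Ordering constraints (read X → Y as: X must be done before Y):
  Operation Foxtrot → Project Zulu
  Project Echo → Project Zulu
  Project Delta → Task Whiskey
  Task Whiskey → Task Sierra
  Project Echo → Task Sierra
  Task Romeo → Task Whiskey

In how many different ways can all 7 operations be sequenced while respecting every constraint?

The operations with no prerequisites are Task Romeo, Project Echo, Operation Foxtrot, Project Delta; any of them can be placed first.
Counting all ways to extend the partial order to a total order gives 128.

128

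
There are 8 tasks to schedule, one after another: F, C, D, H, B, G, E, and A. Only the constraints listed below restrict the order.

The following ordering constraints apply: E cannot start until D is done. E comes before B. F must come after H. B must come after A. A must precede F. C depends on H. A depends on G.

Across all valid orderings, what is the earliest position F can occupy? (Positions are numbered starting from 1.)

4

Every task that must precede F has to come before it. Tracing all chains that end at F, those tasks are: H, G, A — 3 in total.
With 3 mandatory predecessors, the earliest F can sit is position 3+1 = 4, and placing just those 3 first achieves it.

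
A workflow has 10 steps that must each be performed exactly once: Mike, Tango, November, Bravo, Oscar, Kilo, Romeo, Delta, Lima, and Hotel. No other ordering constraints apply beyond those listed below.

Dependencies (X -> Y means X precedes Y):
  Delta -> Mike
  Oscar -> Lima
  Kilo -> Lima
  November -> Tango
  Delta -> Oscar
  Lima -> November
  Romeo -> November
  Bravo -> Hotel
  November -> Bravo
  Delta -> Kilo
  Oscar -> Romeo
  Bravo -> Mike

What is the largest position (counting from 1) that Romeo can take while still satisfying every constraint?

Every step that must follow Romeo has to come after it. Tracing all chains starting from Romeo, those steps are: Mike, Tango, November, Bravo, Hotel — 5 in total.
So at least 5 steps follow Romeo, putting Romeo no later than position 5. That position is achievable by scheduling everything else first.

5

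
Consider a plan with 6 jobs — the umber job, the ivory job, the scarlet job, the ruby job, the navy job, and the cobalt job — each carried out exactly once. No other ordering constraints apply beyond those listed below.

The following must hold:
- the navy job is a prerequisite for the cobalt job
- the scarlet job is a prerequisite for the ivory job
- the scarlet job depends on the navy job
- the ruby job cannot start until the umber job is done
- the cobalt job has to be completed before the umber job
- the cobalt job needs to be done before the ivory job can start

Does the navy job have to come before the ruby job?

Chaining the stated constraints: the navy job → the cobalt job → the umber job → the ruby job.
That forces the navy job before the ruby job in every valid schedule.

Yes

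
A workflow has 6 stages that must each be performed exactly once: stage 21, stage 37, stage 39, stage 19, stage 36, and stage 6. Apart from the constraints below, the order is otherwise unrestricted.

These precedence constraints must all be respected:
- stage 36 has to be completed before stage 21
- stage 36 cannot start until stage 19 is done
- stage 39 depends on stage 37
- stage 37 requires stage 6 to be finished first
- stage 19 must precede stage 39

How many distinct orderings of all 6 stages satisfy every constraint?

19

2 stages have no prerequisites (stage 19, stage 6), so any of them could come first.
Enumerating by repeatedly choosing an available stage (one whose prerequisites are all placed) gives 19 distinct complete orderings.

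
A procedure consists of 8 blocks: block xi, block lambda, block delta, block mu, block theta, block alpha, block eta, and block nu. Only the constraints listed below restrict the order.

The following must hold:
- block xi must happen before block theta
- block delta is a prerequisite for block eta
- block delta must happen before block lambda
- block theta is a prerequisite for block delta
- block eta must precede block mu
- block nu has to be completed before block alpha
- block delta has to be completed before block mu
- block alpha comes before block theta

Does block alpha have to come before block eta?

Yes

Following the dependencies: block alpha → block theta → block delta → block eta.
So block alpha must precede block eta in any valid ordering.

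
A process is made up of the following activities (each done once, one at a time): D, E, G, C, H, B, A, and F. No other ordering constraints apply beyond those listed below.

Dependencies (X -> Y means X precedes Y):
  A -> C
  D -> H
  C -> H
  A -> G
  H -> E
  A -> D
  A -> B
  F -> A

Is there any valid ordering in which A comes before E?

A is actually forced before E by the constraints, so certainly some valid ordering has A first.

Yes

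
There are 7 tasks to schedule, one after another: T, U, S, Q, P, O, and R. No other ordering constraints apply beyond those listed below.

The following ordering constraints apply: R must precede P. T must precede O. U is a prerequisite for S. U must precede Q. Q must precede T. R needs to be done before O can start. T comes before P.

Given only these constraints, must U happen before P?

Yes

There is a constraint chain U → Q → T → P.
So U must precede P in any valid ordering.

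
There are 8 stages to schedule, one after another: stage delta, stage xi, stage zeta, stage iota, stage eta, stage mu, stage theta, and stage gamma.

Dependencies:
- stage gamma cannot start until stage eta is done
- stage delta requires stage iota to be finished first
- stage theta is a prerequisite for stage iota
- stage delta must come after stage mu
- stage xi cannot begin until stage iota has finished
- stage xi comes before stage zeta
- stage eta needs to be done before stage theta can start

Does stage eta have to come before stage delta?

Yes

Chaining the stated constraints: stage eta → stage theta → stage iota → stage delta.
Hence stage eta necessarily comes before stage delta.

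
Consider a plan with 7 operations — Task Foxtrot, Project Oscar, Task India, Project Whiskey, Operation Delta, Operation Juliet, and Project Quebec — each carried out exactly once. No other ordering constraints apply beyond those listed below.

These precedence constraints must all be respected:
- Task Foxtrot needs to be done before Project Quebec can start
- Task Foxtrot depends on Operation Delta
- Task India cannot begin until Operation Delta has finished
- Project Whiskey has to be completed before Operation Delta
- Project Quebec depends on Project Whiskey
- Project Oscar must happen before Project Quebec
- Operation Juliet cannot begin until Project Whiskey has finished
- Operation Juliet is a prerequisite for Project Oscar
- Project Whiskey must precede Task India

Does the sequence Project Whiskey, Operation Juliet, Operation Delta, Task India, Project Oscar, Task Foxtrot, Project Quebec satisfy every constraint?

Yes

Going through the constraints one by one, each required predecessor appears earlier in the sequence than its dependent — e.g. Project Whiskey (position 1) is before Project Quebec (position 7), as required.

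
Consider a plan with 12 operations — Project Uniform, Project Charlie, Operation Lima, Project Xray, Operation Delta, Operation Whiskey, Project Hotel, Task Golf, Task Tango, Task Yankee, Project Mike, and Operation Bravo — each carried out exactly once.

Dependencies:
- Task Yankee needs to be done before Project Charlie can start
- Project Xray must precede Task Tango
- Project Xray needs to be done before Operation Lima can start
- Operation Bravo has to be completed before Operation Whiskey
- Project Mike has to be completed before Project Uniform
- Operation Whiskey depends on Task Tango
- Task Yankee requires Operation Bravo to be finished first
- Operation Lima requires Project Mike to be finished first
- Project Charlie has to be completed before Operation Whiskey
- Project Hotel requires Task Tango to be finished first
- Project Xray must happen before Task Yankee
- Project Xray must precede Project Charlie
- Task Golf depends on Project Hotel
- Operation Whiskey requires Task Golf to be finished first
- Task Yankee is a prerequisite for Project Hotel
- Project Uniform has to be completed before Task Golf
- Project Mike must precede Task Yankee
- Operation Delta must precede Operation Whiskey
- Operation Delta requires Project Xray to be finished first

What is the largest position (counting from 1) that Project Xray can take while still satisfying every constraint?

4

The operations that are forced after Project Xray, directly or by a chain of constraints, are Project Charlie, Operation Lima, Operation Delta, Operation Whiskey, Project Hotel, Task Golf, Task Tango, Task Yankee. That's 8 operations.
With 8 mandatory successors out of 12 operations total, the latest slot for Project Xray is 12−8 = 4, and it's reachable by doing all non-successors before Project Xray.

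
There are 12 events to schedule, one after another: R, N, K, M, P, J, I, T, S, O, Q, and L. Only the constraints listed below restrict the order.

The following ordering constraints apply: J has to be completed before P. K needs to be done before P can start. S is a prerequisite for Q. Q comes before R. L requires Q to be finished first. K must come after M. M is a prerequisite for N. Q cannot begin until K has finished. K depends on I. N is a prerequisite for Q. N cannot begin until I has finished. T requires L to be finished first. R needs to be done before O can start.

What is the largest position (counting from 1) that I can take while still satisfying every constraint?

The events that are forced after I, directly or by a chain of constraints, are R, N, K, P, T, O, Q, L. That's 8 events.
So at least 8 events follow I, putting I no later than position 4. That position is achievable by scheduling everything else first.

4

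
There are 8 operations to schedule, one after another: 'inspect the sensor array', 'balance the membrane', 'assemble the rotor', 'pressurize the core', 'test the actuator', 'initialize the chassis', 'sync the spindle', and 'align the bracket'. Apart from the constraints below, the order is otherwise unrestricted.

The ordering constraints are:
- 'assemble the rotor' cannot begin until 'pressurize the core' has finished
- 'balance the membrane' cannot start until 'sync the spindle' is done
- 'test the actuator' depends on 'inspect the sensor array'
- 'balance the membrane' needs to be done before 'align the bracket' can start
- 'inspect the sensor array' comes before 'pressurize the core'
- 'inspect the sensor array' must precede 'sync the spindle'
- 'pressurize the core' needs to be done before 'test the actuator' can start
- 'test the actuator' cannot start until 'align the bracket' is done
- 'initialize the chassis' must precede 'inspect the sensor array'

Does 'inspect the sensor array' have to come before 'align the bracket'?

Chaining the stated constraints: 'inspect the sensor array' → 'sync the spindle' → 'balance the membrane' → 'align the bracket'.
Hence 'inspect the sensor array' necessarily comes before 'align the bracket'.

Yes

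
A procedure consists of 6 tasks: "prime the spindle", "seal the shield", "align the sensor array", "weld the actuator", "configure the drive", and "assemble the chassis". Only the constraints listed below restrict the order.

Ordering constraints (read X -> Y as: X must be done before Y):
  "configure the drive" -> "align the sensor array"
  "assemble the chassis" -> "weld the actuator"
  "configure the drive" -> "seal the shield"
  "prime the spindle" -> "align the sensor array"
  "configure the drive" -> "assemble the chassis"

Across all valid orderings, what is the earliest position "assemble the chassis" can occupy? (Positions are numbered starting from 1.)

The only task forced before "assemble the chassis" (directly or transitively) is "configure the drive".
With 1 mandatory predecessor, the earliest "assemble the chassis" can sit is position 1+1 = 2, and placing just that one first achieves it.

2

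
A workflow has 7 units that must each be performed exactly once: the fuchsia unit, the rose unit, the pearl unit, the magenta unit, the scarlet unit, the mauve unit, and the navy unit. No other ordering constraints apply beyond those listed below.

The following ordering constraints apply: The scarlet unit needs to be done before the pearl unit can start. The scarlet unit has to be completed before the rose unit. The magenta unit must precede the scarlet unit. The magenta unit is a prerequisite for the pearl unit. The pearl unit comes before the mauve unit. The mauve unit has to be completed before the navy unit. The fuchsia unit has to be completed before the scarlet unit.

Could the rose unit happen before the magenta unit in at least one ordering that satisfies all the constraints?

No

Following the magenta unit → the scarlet unit → the rose unit, the magenta unit must precede the rose unit in every valid ordering.
Hence the rose unit can never be scheduled before the magenta unit.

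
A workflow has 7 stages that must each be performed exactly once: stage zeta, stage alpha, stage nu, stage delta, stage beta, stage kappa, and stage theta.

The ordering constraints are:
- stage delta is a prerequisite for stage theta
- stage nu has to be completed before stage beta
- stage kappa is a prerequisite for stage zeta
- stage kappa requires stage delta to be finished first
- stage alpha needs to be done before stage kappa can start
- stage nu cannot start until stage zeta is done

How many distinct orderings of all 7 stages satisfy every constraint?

2 stages have no prerequisites (stage alpha, stage delta), so any of them could come first.
Enumerating by repeatedly choosing an available stage (one whose prerequisites are all placed) gives 11 distinct complete orderings.

11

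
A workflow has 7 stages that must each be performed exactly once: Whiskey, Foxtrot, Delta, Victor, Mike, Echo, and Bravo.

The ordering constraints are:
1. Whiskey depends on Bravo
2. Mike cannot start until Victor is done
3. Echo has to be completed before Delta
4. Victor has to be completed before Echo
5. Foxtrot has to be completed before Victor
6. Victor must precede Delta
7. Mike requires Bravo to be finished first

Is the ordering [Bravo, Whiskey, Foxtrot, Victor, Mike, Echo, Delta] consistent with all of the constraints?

Every stated constraint is respected: Bravo sits at position 1, ahead of Mike at position 5, and each of the other listed pairs likewise has the predecessor earlier in the sequence.

Yes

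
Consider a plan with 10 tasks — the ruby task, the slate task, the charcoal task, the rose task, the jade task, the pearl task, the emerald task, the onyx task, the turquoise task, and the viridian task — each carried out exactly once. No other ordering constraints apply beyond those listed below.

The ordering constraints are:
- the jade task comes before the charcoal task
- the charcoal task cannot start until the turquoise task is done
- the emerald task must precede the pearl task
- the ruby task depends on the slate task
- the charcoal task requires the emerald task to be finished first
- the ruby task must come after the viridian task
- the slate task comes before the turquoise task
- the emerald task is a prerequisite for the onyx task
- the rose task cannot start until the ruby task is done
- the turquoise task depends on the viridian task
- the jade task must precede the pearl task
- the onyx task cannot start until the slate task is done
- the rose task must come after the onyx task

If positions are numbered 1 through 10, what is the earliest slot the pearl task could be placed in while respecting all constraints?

Working backwards through the constraints from the pearl task, its full set of required predecessors is the jade task, the emerald task — 2 of them.
With 2 mandatory predecessors, the earliest the pearl task can sit is position 2+1 = 3, and placing just those 2 first achieves it.

3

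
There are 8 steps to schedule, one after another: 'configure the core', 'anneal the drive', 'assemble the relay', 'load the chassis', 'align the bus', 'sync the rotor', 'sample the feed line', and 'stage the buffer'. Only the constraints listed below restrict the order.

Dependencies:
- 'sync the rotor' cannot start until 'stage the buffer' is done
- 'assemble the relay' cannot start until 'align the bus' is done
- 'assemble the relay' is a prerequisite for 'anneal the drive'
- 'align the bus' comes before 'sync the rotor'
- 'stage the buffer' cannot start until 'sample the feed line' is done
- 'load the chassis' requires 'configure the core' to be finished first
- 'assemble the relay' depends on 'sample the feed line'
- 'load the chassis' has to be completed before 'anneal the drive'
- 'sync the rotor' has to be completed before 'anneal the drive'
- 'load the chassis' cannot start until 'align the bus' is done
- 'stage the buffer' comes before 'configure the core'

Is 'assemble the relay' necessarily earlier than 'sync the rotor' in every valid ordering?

No

'assemble the relay' and 'sync the rotor' are not related by any chain of constraints.
So 'assemble the relay' can come before 'sync the rotor' or after — it is not forced.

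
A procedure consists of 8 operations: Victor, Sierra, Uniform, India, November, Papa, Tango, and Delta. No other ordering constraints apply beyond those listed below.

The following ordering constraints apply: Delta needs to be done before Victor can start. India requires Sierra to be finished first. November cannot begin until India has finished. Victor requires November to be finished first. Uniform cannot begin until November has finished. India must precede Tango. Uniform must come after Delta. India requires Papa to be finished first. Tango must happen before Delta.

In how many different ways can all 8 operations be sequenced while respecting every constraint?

12

2 operations have no prerequisites (Sierra, Papa), so any of them could come first.
Enumerating by repeatedly choosing an available operation (one whose prerequisites are all placed) gives 12 distinct complete orderings.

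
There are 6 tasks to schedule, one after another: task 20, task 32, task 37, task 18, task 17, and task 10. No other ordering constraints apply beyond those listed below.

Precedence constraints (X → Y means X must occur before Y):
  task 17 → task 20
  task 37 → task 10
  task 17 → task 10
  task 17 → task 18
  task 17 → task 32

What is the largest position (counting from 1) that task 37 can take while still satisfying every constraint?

Following the constraints forward from task 37, its only required successor is task 10.
So at least 1 task follows task 37, putting task 37 no later than position 5. That position is achievable by scheduling everything else first.

5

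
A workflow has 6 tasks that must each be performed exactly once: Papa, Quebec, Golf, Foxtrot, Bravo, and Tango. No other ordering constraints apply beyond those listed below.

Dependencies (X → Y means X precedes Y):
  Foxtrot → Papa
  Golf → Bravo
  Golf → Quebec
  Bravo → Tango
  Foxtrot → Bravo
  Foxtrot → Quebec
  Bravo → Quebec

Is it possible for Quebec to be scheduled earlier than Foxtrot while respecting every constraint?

No

Following Foxtrot → Quebec, Foxtrot must precede Quebec in every valid ordering.
Hence Quebec can never be scheduled before Foxtrot.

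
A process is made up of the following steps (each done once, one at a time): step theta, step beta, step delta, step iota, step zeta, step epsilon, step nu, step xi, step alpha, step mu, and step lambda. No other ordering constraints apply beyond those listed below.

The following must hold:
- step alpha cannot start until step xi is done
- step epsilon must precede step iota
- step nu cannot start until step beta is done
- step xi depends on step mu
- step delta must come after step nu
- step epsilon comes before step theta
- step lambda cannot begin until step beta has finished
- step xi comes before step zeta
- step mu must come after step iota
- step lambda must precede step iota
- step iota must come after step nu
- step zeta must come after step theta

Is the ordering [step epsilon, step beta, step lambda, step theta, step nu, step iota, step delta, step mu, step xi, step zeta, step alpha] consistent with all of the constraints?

Yes

Checking each listed constraint against this order: for instance, step theta is in position 4 and step zeta in position 10, so that constraint holds — and the remaining constraints check out the same way.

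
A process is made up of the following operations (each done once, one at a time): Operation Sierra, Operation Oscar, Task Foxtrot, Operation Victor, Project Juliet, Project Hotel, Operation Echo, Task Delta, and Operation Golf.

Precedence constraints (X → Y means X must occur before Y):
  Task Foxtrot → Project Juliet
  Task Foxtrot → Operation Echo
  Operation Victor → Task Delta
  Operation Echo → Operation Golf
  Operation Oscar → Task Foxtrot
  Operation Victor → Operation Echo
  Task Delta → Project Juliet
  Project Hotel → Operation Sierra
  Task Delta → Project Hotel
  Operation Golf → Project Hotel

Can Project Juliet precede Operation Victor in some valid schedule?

No

The constraints give a chain Operation Victor → Task Delta → Project Juliet, which forces Operation Victor before Project Juliet.
Hence Project Juliet can never be scheduled before Operation Victor.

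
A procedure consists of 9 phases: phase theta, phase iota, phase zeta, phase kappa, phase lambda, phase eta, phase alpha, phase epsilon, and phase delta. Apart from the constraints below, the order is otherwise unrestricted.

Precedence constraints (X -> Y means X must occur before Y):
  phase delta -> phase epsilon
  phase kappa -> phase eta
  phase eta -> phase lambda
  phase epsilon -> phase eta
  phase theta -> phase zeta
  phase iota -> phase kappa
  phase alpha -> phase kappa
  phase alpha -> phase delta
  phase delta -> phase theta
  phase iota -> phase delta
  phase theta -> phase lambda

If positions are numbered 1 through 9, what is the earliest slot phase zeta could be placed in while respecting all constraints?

5

Working backwards through the constraints from phase zeta, its full set of required predecessors is phase theta, phase iota, phase alpha, phase delta — 4 of them.
So at minimum 4 phases come before phase zeta, putting phase zeta no earlier than position 5. That position is achievable by scheduling exactly those predecessors first.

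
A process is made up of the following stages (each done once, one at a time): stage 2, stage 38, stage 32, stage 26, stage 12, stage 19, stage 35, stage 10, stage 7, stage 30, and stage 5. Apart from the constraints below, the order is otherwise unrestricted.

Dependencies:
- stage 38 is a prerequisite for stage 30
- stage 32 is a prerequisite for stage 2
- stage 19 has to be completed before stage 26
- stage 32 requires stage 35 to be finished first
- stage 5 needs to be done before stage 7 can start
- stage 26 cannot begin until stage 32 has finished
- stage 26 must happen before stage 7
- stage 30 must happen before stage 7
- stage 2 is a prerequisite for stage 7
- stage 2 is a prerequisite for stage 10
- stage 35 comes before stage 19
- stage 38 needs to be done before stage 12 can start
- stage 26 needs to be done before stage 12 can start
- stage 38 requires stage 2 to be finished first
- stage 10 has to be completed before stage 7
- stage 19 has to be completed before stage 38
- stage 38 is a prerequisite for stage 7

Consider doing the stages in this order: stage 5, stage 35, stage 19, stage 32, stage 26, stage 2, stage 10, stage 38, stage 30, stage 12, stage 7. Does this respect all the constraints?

Every stated constraint is respected: stage 5 sits at position 1, ahead of stage 7 at position 11, and each of the other listed pairs likewise has the predecessor earlier in the sequence.

Yes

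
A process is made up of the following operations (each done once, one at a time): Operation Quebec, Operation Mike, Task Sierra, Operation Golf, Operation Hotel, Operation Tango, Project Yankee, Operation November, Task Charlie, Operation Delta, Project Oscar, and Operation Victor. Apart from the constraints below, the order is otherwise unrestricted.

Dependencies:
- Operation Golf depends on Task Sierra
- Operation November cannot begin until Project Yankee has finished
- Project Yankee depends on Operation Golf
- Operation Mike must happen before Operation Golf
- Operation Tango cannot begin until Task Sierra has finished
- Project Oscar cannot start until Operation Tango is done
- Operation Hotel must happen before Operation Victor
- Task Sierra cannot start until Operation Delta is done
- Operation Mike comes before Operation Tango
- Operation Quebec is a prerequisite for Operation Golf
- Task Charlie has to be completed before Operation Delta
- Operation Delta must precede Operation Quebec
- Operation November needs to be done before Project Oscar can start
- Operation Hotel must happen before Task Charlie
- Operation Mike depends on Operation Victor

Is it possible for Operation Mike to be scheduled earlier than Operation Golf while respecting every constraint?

Yes

Every valid ordering already has Operation Mike before Operation Golf (the constraints require it), so in particular at least one does.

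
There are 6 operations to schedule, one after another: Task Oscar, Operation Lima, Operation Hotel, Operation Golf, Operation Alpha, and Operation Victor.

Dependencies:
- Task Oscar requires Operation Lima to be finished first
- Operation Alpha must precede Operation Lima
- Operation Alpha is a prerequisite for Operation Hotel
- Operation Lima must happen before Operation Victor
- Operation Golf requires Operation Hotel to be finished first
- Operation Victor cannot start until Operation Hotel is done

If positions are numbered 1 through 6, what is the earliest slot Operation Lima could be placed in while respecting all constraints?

Working backwards through the constraints from Operation Lima, its only required predecessor is Operation Alpha.
So at minimum 1 operation comes before Operation Lima, putting Operation Lima no earlier than position 2. That position is achievable by scheduling exactly that predecessor first.

2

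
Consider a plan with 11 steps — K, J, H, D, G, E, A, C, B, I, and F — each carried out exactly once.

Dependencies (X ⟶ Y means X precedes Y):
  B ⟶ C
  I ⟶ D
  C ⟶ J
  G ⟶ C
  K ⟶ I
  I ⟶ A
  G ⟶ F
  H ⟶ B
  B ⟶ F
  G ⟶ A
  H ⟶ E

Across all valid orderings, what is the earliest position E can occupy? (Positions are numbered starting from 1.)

The only step forced before E (directly or transitively) is H.
With 1 mandatory predecessor, the earliest E can sit is position 1+1 = 2, and placing just that one first achieves it.

2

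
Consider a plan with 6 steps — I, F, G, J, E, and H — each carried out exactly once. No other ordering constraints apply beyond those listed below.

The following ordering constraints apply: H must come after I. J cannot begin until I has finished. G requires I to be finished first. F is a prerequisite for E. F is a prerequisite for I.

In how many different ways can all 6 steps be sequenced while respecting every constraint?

Only F has no prerequisites, so it must go first.
Systematically extending each partial ordering one step at a time and counting, there are 30 complete orderings.

30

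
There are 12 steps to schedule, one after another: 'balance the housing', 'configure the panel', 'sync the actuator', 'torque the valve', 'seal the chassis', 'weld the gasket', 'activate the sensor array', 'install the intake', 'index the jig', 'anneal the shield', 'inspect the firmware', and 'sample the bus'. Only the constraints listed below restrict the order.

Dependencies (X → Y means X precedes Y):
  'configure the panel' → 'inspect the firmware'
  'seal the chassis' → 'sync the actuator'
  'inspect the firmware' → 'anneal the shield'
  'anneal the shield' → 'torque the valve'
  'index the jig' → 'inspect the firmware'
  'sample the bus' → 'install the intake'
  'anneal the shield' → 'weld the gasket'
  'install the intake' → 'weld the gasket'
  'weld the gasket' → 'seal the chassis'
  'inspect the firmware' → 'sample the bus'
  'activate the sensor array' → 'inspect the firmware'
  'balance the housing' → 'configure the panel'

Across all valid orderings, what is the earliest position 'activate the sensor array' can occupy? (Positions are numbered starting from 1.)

1

Nothing is required before 'activate the sensor array'; it can be the very first step.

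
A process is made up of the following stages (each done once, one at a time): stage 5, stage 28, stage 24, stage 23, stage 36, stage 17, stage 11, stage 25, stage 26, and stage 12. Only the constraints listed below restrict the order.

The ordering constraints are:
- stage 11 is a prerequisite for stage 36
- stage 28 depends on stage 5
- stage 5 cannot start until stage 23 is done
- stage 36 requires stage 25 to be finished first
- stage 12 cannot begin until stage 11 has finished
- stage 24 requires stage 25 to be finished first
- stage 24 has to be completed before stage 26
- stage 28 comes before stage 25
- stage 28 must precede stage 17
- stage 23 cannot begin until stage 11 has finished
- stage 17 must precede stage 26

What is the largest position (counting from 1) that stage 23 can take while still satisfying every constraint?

3

Every stage that must follow stage 23 has to come after it. Tracing all chains starting from stage 23, those stages are: stage 5, stage 28, stage 24, stage 36, stage 17, stage 25, stage 26 — 7 in total.
So at least 7 stages follow stage 23, putting stage 23 no later than position 3. That position is achievable by scheduling everything else first.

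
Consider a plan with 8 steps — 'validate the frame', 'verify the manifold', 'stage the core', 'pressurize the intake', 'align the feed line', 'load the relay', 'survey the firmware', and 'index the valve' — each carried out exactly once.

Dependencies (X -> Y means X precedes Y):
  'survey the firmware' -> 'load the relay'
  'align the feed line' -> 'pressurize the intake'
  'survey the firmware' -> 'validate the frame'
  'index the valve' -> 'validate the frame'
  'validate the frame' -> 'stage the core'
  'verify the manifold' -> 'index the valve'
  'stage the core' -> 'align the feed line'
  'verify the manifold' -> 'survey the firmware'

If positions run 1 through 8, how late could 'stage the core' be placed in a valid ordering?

Following every chain forward from 'stage the core', the steps that must come later are 'pressurize the intake', 'align the feed line' — 2 of them.
With 2 mandatory successors out of 8 steps total, the latest slot for 'stage the core' is 8−2 = 6, and it's reachable by doing all non-successors before 'stage the core'.

6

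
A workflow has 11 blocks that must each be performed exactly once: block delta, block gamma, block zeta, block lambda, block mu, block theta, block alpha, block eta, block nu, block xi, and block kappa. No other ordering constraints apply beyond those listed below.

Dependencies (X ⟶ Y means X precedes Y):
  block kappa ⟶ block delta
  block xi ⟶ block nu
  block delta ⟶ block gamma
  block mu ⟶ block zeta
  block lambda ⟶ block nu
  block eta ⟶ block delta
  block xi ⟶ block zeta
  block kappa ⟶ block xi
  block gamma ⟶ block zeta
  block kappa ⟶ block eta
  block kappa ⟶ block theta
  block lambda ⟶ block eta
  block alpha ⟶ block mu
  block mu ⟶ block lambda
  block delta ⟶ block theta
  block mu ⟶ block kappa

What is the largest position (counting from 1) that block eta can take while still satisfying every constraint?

7

The blocks that are forced after block eta, directly or by a chain of constraints, are block delta, block gamma, block zeta, block theta. That's 4 blocks.
With 4 mandatory successors out of 11 blocks total, the latest slot for block eta is 11−4 = 7, and it's reachable by doing all non-successors before block eta.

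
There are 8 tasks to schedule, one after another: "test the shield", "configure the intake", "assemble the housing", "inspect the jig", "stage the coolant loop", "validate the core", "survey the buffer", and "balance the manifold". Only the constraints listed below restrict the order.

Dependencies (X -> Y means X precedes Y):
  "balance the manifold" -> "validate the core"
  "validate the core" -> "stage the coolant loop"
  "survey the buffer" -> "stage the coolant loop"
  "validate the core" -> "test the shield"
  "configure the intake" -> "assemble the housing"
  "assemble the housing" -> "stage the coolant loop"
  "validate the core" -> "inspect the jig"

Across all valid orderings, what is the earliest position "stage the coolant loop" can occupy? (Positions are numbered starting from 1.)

6

The tasks that are forced before "stage the coolant loop", directly or transitively, are "configure the intake", "assemble the housing", "validate the core", "survey the buffer", "balance the manifold". That's 5 tasks.
With 5 mandatory predecessors, the earliest "stage the coolant loop" can sit is position 5+1 = 6, and placing just those 5 first achieves it.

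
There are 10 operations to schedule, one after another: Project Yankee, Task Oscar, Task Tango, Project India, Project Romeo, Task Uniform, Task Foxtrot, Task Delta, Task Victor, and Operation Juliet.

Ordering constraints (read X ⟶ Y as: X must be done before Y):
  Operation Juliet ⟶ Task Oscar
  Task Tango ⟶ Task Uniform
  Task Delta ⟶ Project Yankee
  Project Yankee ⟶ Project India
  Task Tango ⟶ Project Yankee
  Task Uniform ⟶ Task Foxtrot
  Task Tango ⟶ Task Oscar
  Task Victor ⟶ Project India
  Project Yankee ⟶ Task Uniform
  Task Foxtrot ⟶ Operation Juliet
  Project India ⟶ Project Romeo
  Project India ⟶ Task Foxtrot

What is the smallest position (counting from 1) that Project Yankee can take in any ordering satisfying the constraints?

The operations that are forced before Project Yankee, directly or transitively, are Task Tango, Task Delta. That's 2 operations.
So at minimum 2 operations come before Project Yankee, putting Project Yankee no earlier than position 3. That position is achievable by scheduling exactly those predecessors first.

3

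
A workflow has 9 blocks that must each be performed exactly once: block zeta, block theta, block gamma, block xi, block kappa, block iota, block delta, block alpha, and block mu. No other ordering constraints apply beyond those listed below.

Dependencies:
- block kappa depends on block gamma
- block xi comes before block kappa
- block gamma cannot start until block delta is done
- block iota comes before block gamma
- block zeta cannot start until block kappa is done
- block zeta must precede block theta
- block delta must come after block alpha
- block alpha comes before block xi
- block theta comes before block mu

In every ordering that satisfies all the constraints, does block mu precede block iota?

In fact the dependencies run the other way: block iota → block gamma → block kappa → block zeta → block theta → block mu.
So block mu never precedes block iota.

No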